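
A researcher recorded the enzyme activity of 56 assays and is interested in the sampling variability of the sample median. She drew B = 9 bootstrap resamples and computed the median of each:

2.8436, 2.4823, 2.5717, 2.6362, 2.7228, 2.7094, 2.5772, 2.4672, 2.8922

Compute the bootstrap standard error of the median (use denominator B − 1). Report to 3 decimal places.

SE* = 0.149

Bootstrap SE is the standard deviation of the 9 replicate medians.
Mean of replicates: (2.8436 + 2.4823 + 2.5717 + 2.6362 + 2.7228 + 2.7094 + 2.5772 + 2.4672 + 2.8922) / 9 = 23.90260 / 9 = 2.65584
Sum of squared deviations: (+0.18776)² + (−0.17354)² + (−0.08414)² + (−0.01964)² + (+0.06696)² + (+0.05356)² + (−0.07864)² + (−0.18864)² + (+0.23636)² = 0.17782
Variance = 0.17782 / 8 = 0.02223
SE* = √0.02223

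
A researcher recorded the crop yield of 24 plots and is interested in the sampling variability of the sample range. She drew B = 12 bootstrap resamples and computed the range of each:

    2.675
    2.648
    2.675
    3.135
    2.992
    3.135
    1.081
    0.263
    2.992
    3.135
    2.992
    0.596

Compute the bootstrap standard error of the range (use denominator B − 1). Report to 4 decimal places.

Bootstrap SE is the standard deviation of the 12 replicate ranges.
Mean of replicates: (2.675 + 2.648 + 2.675 + 3.135 + 2.992 + 3.135 + 1.081 + 0.263 + 2.992 + 3.135 + 2.992 + 0.596) / 12 = 28.31900 / 12 = 2.35992
Sum of squared deviations: (+0.31508)² + (+0.28808)² + (+0.31508)² + (+0.77508)² + (+0.63208)² + (+0.77508)² + (−1.27892)² + (−2.09692)² + (+0.63208)² + (+0.77508)² + (+0.63208)² + (−1.76392)² = 12.42649
Variance = 12.42649 / 11 = 1.12968
SE* = √1.12968

SE* = 1.0629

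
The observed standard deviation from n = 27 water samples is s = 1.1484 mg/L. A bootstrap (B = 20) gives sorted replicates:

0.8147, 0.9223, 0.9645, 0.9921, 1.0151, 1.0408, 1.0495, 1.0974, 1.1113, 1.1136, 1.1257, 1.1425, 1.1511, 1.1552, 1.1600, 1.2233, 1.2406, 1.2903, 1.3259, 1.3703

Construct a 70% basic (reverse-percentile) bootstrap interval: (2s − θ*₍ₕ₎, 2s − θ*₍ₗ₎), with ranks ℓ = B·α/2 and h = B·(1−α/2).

(1.0562, 1.3323)

Percentile endpoints at ranks 3 and 17: θ*₍3₎ = 0.9645, θ*₍17₎ = 1.2406.
Basic interval reflects these around s:
  lower = 2 × 1.1484 − 1.2406 = 1.0562
  upper = 2 × 1.1484 − 0.9645 = 1.3323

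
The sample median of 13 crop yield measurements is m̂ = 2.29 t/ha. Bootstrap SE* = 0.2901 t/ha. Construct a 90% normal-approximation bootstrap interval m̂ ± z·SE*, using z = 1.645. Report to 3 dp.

(1.813, 2.767)

Margin = 1.645 × 0.2901 = 0.4772
Interval: 2.29 ± 0.4772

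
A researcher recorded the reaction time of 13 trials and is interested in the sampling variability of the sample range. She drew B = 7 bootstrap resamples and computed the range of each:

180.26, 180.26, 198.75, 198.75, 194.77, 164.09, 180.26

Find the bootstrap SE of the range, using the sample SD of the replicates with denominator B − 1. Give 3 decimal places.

SE* = 12.764

Bootstrap SE is the standard deviation of the 7 replicate ranges.
Mean of replicates: (180.26 + 180.26 + 198.75 + 198.75 + 194.77 + 164.09 + 180.26) / 7 = 1297.1400 / 7 = 185.3057
Sum of squared deviations: (−5.0457)² + (−5.0457)² + (+13.4443)² + (+13.4443)² + (+9.4643)² + (−21.2157)² + (−5.0457)² = 977.5546
Variance = 977.5546 / 6 = 162.9258
SE* = √162.9258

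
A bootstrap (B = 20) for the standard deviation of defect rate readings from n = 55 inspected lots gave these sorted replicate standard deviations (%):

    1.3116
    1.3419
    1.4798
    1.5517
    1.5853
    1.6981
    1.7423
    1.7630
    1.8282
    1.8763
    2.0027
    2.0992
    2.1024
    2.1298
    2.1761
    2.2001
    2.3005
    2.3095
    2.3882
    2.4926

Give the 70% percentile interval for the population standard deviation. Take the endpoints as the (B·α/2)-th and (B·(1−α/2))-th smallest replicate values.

α = 0.30; lower rank = 20 × 0.150 = 3; upper rank = 20 × 0.850 = 17.
The 3rd smallest replicate is 1.4798; the 17th is 2.3005.

(1.4798, 2.3005)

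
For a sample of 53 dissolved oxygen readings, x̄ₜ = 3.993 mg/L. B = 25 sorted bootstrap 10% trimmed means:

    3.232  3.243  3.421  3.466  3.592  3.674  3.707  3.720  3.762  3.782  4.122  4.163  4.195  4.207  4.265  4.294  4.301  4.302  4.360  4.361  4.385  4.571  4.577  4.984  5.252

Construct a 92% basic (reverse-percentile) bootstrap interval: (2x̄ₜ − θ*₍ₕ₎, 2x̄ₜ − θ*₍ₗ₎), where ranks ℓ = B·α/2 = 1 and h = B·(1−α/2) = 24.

Percentile endpoints at ranks 1 and 24: θ*₍1₎ = 3.232, θ*₍24₎ = 4.984.
Basic interval reflects these around x̄ₜ:
  lower = 2 × 3.993 − 4.984 = 3.002
  upper = 2 × 3.993 − 3.232 = 4.754

(3.002, 4.754)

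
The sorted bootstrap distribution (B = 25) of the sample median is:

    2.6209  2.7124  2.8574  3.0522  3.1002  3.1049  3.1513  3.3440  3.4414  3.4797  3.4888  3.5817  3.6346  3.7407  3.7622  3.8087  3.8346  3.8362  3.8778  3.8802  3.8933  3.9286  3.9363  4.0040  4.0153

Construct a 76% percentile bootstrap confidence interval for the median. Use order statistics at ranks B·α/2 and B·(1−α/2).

(2.8574, 3.9286)

α = 0.24; lower rank = 25 × 0.120 = 3; upper rank = 25 × 0.880 = 22.
The 3rd smallest replicate is 2.8574; the 22nd is 3.9286.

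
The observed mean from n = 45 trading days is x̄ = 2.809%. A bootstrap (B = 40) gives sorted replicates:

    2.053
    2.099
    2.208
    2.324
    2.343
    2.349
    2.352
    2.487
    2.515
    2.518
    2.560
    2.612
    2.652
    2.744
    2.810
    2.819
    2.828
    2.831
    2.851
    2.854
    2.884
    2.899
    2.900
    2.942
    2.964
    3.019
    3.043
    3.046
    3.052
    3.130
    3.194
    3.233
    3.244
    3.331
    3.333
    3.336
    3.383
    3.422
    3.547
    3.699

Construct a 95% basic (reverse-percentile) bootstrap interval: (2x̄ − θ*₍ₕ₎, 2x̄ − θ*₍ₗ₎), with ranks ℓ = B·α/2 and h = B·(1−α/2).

Percentile endpoints at ranks 1 and 39: θ*₍1₎ = 2.053, θ*₍39₎ = 3.547.
Basic interval reflects these around x̄:
  lower = 2 × 2.809 − 3.547 = 2.071
  upper = 2 × 2.809 − 2.053 = 3.565

(2.071, 3.565)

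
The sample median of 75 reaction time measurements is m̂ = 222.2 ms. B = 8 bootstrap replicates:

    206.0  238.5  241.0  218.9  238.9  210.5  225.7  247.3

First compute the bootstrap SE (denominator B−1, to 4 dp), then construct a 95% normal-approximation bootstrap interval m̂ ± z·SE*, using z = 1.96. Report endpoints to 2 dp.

(192.13, 252.27)

Mean of replicates = 228.3500; sum of squared deviations = 1647.9200; SE* = √(1647.9200/7) = 15.3433
Margin = 1.96 × 15.3433 = 30.073
Interval: 222.2 ± 30.073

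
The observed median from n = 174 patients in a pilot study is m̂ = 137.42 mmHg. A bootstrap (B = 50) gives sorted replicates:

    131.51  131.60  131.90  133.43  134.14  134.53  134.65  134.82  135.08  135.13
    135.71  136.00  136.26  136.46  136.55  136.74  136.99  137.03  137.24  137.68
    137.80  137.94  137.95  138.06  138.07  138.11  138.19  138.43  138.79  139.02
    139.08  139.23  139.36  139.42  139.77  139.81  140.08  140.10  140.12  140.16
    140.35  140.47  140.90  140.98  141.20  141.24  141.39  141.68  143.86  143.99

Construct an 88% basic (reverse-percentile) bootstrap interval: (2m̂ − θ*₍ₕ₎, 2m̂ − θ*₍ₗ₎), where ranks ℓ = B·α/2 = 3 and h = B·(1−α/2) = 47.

Percentile endpoints at ranks 3 and 47: θ*₍3₎ = 131.90, θ*₍47₎ = 141.39.
Basic interval reflects these around m̂:
  lower = 2 × 137.42 − 141.39 = 133.45
  upper = 2 × 137.42 − 131.90 = 142.94

(133.45, 142.94)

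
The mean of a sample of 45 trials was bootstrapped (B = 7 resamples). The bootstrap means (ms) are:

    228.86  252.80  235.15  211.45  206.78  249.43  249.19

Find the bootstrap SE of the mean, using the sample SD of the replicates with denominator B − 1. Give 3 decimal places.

Bootstrap SE is the standard deviation of the 7 replicate means.
Mean of replicates: (228.86 + 252.80 + 235.15 + 211.45 + 206.78 + 249.43 + 249.19) / 7 = 1633.6600 / 7 = 233.3800
Sum of squared deviations: (−4.5200)² + (+19.4200)² + (+1.7700)² + (−21.9300)² + (−26.6000)² + (+16.0500)² + (+15.8100)² = 2096.7432
Variance = 2096.7432 / 6 = 349.4572
SE* = √349.4572

SE* = 18.694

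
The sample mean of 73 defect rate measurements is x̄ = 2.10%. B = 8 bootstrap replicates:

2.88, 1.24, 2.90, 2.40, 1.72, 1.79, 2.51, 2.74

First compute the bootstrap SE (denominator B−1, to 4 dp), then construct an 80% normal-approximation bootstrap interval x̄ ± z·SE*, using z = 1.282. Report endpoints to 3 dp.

(1.310, 2.890)

Mean of replicates = 2.2725; sum of squared deviations = 2.6582; SE* = √(2.6582/7) = 0.6162
Margin = 1.282 × 0.6162 = 0.7900
Interval: 2.10 ± 0.7900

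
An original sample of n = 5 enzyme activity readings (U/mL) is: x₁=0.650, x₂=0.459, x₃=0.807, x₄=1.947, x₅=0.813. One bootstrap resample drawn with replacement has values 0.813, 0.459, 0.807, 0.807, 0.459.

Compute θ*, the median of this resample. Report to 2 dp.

Sorted: 0.459, 0.459, 0.807, 0.807, 0.813
Median = middle value = 0.81

θ* = 0.81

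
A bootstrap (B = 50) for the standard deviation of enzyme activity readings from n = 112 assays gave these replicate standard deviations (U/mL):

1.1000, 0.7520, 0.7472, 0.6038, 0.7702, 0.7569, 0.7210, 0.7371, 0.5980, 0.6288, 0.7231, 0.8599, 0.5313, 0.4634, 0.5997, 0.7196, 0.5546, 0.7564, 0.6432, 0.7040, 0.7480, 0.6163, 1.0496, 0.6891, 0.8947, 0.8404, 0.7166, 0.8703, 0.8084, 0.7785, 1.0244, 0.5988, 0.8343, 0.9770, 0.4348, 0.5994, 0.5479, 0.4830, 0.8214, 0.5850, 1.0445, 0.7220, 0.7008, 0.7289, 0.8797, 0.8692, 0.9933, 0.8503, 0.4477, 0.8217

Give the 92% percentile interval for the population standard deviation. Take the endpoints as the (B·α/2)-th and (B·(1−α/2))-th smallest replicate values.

Sorted replicates: 0.4348, 0.4477, 0.4634, 0.4830, 0.5313, 0.5479, 0.5546, 0.5850, 0.5980, 0.5988, 0.5994, 0.5997, 0.6038, 0.6163, 0.6288, 0.6432, 0.6891, 0.7008, 0.7040, 0.7166, 0.7196, 0.7210, 0.7220, 0.7231, 0.7289, 0.7371, 0.7472, 0.7480, 0.7520, 0.7564, 0.7569, 0.7702, 0.7785, 0.8084, 0.8214, 0.8217, 0.8343, 0.8404, 0.8503, 0.8599, 0.8692, 0.8703, 0.8797, 0.8947, 0.9770, 0.9933, 1.0244, 1.0445, 1.0496, 1.1000
α = 0.08; lower rank = 50 × 0.040 = 2; upper rank = 50 × 0.960 = 48.
The 2nd smallest replicate is 0.4477; the 48th is 1.0445.

(0.4477, 1.0445)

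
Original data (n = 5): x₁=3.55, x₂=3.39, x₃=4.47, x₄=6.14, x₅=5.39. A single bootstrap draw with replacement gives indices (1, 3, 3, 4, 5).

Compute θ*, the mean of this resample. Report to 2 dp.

θ* = 4.80

Resample values: 3.55, 4.47, 4.47, 6.14, 5.39.
Mean = (3.55 + 4.47 + 4.47 + 6.14 + 5.39) / 5 = 24.020 / 5 = 4.80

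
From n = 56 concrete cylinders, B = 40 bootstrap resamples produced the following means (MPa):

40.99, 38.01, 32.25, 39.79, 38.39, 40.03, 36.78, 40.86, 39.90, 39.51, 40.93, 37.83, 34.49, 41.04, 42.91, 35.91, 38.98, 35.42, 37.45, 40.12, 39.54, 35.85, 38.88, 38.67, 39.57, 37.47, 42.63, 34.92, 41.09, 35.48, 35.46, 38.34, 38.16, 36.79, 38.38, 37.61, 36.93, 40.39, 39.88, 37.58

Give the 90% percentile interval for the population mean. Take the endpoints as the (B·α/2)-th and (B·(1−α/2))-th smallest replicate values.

Sorted replicates: 32.25, 34.49, 34.92, 35.42, 35.46, 35.48, 35.85, 35.91, 36.78, 36.79, 36.93, 37.45, 37.47, 37.58, 37.61, 37.83, 38.01, 38.16, 38.34, 38.38, 38.39, 38.67, 38.88, 38.98, 39.51, 39.54, 39.57, 39.79, 39.88, 39.90, 40.03, 40.12, 40.39, 40.86, 40.93, 40.99, 41.04, 41.09, 42.63, 42.91
α = 0.10; lower rank = 40 × 0.050 = 2; upper rank = 40 × 0.950 = 38.
The 2nd smallest replicate is 34.49; the 38th is 41.09.

(34.49, 41.09)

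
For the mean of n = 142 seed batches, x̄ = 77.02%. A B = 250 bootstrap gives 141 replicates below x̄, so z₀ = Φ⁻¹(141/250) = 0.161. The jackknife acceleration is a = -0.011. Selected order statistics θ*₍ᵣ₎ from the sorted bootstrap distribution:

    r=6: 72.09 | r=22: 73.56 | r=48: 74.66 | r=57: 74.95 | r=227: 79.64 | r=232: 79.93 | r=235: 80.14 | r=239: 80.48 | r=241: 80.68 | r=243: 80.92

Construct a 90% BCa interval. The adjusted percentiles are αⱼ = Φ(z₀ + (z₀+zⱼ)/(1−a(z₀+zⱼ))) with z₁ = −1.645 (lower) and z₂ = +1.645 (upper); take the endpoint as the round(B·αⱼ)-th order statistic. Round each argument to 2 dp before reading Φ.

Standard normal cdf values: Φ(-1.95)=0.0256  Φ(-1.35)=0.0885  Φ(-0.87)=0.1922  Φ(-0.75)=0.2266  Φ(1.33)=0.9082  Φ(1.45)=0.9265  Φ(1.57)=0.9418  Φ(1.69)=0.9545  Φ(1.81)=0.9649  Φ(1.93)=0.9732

(73.56, 80.92)

Lower: z₀ + z₁ = 0.161 + (-1.645) = -1.484; 1 − a(z₀+z₁) = 1 − (-0.011)(-1.484) = 0.9837; argument = 0.161 + (-1.484)/0.9837 = -1.3476 → -1.35.
α₁ = Φ(-1.35) = 0.0885; rank = round(250 × 0.0885) = 22; θ*₍22₎ = 73.56.
Upper: z₀ + z₂ = 1.806; 1 − a(z₀+z₂) = 1.0199; argument = 1.9318 → 1.93; α₂ = 0.9732; rank = 243; θ*₍243₎ = 80.92.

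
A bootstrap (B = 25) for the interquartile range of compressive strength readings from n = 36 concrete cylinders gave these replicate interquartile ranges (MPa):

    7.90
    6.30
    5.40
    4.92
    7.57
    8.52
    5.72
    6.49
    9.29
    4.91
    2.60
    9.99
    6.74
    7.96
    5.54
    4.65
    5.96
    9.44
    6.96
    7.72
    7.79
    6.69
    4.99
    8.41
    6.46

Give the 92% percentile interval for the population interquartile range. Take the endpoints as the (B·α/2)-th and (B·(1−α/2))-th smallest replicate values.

Sorted replicates: 2.60, 4.65, 4.91, 4.92, 4.99, 5.40, 5.54, 5.72, 5.96, 6.30, 6.46, 6.49, 6.69, 6.74, 6.96, 7.57, 7.72, 7.79, 7.90, 7.96, 8.41, 8.52, 9.29, 9.44, 9.99
α = 0.08; lower rank = 25 × 0.040 = 1; upper rank = 25 × 0.960 = 24.
The 1st smallest replicate is 2.60; the 24th is 9.44.

(2.60, 9.44)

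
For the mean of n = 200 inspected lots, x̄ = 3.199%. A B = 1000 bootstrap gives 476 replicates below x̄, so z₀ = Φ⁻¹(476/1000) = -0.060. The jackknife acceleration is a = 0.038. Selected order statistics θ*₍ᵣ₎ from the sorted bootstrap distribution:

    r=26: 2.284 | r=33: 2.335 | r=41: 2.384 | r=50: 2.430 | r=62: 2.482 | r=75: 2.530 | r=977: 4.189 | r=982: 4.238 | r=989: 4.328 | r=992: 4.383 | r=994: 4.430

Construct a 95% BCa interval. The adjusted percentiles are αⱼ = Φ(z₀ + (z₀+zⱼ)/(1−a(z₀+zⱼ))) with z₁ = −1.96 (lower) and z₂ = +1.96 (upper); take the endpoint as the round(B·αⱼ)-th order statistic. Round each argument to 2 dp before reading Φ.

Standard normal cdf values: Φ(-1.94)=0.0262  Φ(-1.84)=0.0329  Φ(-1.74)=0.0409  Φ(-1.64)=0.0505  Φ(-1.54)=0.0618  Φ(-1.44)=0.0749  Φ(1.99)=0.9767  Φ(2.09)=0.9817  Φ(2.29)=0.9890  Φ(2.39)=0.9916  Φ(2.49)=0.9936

Lower: z₀ + z₁ = -0.060 + (-1.960) = -2.020; 1 − a(z₀+z₁) = 1 − (0.038)(-2.020) = 1.0768; argument = -0.060 + (-2.020)/1.0768 = -1.9360 → -1.94.
α₁ = Φ(-1.94) = 0.0262; rank = round(1000 × 0.0262) = 26; θ*₍26₎ = 2.284.
Upper: z₀ + z₂ = 1.900; 1 − a(z₀+z₂) = 0.9278; argument = 1.9879 → 1.99; α₂ = 0.9767; rank = 977; θ*₍977₎ = 4.189.

(2.284, 4.189)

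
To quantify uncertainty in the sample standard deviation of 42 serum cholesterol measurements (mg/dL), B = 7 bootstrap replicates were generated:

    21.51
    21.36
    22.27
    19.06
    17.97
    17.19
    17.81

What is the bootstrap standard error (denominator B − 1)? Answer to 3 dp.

SE* = 2.075

Bootstrap SE is the standard deviation of the 7 replicate standard deviations.
Mean of replicates: (21.51 + 21.36 + 22.27 + 19.06 + 17.97 + 17.19 + 17.81) / 7 = 137.1700 / 7 = 19.5957
Sum of squared deviations: (+1.9143)² + (+1.7643)² + (+2.6743)² + (−0.5357)² + (−1.6257)² + (−2.4057)² + (−1.7857)² = 25.8352
Variance = 25.8352 / 6 = 4.3059
SE* = √4.3059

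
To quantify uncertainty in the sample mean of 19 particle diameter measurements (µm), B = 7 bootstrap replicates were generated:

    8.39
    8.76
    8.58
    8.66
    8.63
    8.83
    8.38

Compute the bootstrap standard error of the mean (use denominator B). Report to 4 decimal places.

Bootstrap SE is the standard deviation of the 7 replicate means.
Mean of replicates: (8.39 + 8.76 + 8.58 + 8.66 + 8.63 + 8.83 + 8.38) / 7 = 60.23000 / 7 = 8.60429
Sum of squared deviations: (−0.21429)² + (+0.15571)² + (−0.02429)² + (+0.05571)² + (+0.02571)² + (+0.22571)² + (−0.22429)² = 0.17577
Variance = 0.17577 / 7 = 0.02511
SE* = √0.02511

SE* = 0.1585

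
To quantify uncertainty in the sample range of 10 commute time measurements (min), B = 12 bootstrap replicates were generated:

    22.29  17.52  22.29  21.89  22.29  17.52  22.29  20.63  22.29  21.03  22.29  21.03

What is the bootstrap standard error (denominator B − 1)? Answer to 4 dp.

Bootstrap SE is the standard deviation of the 12 replicate ranges.
Mean of replicates: (22.29 + 17.52 + 22.29 + 21.89 + 22.29 + 17.52 + 22.29 + 20.63 + 22.29 + 21.03 + 22.29 + 21.03) / 12 = 253.36000 / 12 = 21.11333
Sum of squared deviations: (+1.17667)² + (−3.59333)² + (+1.17667)² + (+0.77667)² + (+1.17667)² + (−3.59333)² + (+1.17667)² + (−0.48333)² + (+1.17667)² + (−0.08333)² + (+1.17667)² + (−0.08333)² = 34.98207
Variance = 34.98207 / 11 = 3.18019
SE* = √3.18019

SE* = 1.7833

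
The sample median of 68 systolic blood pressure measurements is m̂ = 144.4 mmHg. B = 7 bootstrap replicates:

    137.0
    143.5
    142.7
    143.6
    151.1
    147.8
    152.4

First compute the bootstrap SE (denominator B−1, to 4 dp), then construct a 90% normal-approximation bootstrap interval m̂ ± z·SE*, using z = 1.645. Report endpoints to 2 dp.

Mean of replicates = 145.4429; sum of squared deviations = 171.9371; SE* = √(171.9371/6) = 5.3531
Margin = 1.645 × 5.3531 = 8.806
Interval: 144.4 ± 8.806

(135.59, 153.21)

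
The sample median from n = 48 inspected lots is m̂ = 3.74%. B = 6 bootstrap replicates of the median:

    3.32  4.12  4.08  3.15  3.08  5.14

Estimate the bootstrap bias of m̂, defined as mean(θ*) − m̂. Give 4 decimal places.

mean(θ*) = (3.32 + 4.12 + 4.08 + 3.15 + 3.08 + 5.14) / 6 = 3.81500
bias = 3.81500 − 3.74

bias = +0.0750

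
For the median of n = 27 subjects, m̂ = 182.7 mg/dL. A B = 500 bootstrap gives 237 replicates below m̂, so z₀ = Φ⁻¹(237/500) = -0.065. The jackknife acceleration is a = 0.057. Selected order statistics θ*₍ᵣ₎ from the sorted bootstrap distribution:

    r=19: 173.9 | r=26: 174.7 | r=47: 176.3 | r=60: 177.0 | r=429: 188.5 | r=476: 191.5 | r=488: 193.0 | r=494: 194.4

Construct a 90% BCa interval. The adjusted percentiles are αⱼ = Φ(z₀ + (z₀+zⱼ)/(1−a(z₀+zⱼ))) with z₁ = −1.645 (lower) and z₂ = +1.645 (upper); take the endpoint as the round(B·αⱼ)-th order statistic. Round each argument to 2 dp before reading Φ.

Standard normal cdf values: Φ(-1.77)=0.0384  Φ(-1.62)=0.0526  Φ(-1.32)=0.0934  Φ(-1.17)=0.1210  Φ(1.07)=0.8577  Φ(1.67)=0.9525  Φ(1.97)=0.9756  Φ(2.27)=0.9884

Lower: z₀ + z₁ = -0.065 + (-1.645) = -1.710; 1 − a(z₀+z₁) = 1 − (0.057)(-1.710) = 1.0975; argument = -0.065 + (-1.710)/1.0975 = -1.6231 → -1.62.
α₁ = Φ(-1.62) = 0.0526; rank = round(500 × 0.0526) = 26; θ*₍26₎ = 174.7.
Upper: z₀ + z₂ = 1.580; 1 − a(z₀+z₂) = 0.9099; argument = 1.6714 → 1.67; α₂ = 0.9525; rank = 476; θ*₍476₎ = 191.5.

(174.7, 191.5)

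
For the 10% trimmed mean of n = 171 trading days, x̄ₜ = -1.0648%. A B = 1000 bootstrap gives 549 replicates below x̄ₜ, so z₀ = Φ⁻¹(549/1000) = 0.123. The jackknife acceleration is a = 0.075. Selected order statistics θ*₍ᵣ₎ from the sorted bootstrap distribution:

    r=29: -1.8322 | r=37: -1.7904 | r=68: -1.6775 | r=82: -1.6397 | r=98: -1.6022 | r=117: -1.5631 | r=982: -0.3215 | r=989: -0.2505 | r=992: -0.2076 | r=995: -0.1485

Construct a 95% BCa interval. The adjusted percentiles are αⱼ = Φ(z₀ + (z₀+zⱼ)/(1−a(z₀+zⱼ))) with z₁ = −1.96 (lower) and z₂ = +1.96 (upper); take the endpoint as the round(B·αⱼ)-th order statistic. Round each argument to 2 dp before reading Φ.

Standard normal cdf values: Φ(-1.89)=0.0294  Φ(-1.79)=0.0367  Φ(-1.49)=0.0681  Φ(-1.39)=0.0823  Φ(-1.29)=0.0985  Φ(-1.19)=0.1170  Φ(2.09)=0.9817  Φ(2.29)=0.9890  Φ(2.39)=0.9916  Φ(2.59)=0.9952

Lower: z₀ + z₁ = 0.123 + (-1.960) = -1.837; 1 − a(z₀+z₁) = 1 − (0.075)(-1.837) = 1.1378; argument = 0.123 + (-1.837)/1.1378 = -1.4916 → -1.49.
α₁ = Φ(-1.49) = 0.0681; rank = round(1000 × 0.0681) = 68; θ*₍68₎ = -1.6775.
Upper: z₀ + z₂ = 2.083; 1 − a(z₀+z₂) = 0.8438; argument = 2.5917 → 2.59; α₂ = 0.9952; rank = 995; θ*₍995₎ = -0.1485.

(-1.6775, -0.1485)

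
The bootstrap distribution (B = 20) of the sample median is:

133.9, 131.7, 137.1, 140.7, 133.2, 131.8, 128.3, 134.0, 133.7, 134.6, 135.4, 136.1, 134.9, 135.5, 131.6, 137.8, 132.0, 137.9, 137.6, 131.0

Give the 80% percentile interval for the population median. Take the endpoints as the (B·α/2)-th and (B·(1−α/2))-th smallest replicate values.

Sorted replicates: 128.3, 131.0, 131.6, 131.7, 131.8, 132.0, 133.2, 133.7, 133.9, 134.0, 134.6, 134.9, 135.4, 135.5, 136.1, 137.1, 137.6, 137.8, 137.9, 140.7
α = 0.20; lower rank = 20 × 0.100 = 2; upper rank = 20 × 0.900 = 18.
The 2nd smallest replicate is 131.0; the 18th is 137.8.

(131.0, 137.8)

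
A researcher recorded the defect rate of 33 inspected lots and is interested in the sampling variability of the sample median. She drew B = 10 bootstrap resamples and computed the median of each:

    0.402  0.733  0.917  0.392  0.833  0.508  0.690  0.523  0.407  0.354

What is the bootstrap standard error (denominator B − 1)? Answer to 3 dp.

SE* = 0.203

Bootstrap SE is the standard deviation of the 10 replicate medians.
Mean of replicates: (0.402 + 0.733 + 0.917 + 0.392 + 0.833 + 0.508 + 0.690 + 0.523 + 0.407 + 0.354) / 10 = 5.75900 / 10 = 0.57590
Sum of squared deviations: (−0.17390)² + (+0.15710)² + (+0.34110)² + (−0.18390)² + (+0.25710)² + (−0.06790)² + (+0.11410)² + (−0.05290)² + (−0.16890)² + (−0.22190)² = 0.36938
Variance = 0.36938 / 9 = 0.04104
SE* = √0.04104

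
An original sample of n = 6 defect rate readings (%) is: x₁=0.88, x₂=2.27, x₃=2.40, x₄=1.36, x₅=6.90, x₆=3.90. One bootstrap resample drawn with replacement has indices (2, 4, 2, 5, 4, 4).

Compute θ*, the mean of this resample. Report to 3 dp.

θ* = 2.587

Resample values: 2.27, 1.36, 2.27, 6.90, 1.36, 1.36.
Mean = (2.27 + 1.36 + 2.27 + 6.90 + 1.36 + 1.36) / 6 = 15.520 / 6 = 2.587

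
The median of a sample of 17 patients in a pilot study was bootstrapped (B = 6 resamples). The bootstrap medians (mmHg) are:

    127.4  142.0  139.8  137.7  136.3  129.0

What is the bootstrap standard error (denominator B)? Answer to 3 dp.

SE* = 5.385

Bootstrap SE is the standard deviation of the 6 replicate medians.
Mean of replicates: (127.4 + 142.0 + 139.8 + 137.7 + 136.3 + 129.0) / 6 = 812.2000 / 6 = 135.3667
Sum of squared deviations: (−7.9667)² + (+6.6333)² + (+4.4333)² + (+2.3333)² + (+0.9333)² + (−6.3667)² = 173.9733
Variance = 173.9733 / 6 = 28.9956
SE* = √28.9956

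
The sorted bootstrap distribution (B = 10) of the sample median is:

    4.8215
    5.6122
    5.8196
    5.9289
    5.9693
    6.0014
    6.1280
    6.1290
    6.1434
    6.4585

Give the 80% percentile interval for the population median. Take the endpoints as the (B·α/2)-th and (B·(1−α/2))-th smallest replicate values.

α = 0.20; lower rank = 10 × 0.100 = 1; upper rank = 10 × 0.900 = 9.
The 1st smallest replicate is 4.8215; the 9th is 6.1434.

(4.8215, 6.1434)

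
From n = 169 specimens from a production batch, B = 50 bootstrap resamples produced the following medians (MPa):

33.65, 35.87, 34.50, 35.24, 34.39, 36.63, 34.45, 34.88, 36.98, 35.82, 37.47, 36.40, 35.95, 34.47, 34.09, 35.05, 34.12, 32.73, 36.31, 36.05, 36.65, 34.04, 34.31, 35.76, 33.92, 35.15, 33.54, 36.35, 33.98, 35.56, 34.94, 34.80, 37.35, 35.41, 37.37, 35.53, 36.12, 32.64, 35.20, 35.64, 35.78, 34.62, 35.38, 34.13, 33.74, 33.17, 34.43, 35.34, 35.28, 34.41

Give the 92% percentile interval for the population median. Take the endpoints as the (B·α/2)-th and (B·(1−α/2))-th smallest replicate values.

Sorted replicates: 32.64, 32.73, 33.17, 33.54, 33.65, 33.74, 33.92, 33.98, 34.04, 34.09, 34.12, 34.13, 34.31, 34.39, 34.41, 34.43, 34.45, 34.47, 34.50, 34.62, 34.80, 34.88, 34.94, 35.05, 35.15, 35.20, 35.24, 35.28, 35.34, 35.38, 35.41, 35.53, 35.56, 35.64, 35.76, 35.78, 35.82, 35.87, 35.95, 36.05, 36.12, 36.31, 36.35, 36.40, 36.63, 36.65, 36.98, 37.35, 37.37, 37.47
α = 0.08; lower rank = 50 × 0.040 = 2; upper rank = 50 × 0.960 = 48.
The 2nd smallest replicate is 32.73; the 48th is 37.35.

(32.73, 37.35)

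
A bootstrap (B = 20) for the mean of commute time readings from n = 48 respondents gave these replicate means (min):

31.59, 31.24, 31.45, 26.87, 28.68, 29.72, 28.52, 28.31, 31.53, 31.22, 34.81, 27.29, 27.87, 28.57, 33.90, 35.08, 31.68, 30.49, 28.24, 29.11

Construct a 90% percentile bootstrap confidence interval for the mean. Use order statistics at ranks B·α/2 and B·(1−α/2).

Sorted replicates: 26.87, 27.29, 27.87, 28.24, 28.31, 28.52, 28.57, 28.68, 29.11, 29.72, 30.49, 31.22, 31.24, 31.45, 31.53, 31.59, 31.68, 33.90, 34.81, 35.08
α = 0.10; lower rank = 20 × 0.050 = 1; upper rank = 20 × 0.950 = 19.
The 1st smallest replicate is 26.87; the 19th is 34.81.

(26.87, 34.81)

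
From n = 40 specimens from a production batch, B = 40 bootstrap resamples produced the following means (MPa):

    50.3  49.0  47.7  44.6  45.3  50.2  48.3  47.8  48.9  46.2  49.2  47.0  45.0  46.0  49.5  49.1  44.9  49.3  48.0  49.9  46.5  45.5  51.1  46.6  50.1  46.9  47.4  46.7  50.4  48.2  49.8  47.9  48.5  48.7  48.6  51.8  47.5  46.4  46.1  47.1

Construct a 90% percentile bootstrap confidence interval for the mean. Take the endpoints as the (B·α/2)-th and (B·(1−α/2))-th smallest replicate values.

(44.9, 50.4)

Sorted replicates: 44.6, 44.9, 45.0, 45.3, 45.5, 46.0, 46.1, 46.2, 46.4, 46.5, 46.6, 46.7, 46.9, 47.0, 47.1, 47.4, 47.5, 47.7, 47.8, 47.9, 48.0, 48.2, 48.3, 48.5, 48.6, 48.7, 48.9, 49.0, 49.1, 49.2, 49.3, 49.5, 49.8, 49.9, 50.1, 50.2, 50.3, 50.4, 51.1, 51.8
α = 0.10; lower rank = 40 × 0.050 = 2; upper rank = 40 × 0.950 = 38.
The 2nd smallest replicate is 44.9; the 38th is 50.4.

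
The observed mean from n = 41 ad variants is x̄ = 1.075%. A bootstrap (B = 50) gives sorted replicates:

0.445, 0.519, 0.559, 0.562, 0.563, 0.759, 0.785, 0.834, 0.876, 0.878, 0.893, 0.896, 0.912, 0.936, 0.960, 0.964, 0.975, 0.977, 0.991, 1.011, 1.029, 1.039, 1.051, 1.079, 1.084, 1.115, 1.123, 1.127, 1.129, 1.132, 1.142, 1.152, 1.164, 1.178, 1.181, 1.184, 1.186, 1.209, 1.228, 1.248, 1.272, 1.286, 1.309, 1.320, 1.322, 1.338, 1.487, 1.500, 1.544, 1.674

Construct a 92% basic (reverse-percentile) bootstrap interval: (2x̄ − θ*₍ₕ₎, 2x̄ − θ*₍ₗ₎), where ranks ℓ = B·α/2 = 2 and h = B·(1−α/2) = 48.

(0.650, 1.631)

Percentile endpoints at ranks 2 and 48: θ*₍2₎ = 0.519, θ*₍48₎ = 1.500.
Basic interval reflects these around x̄:
  lower = 2 × 1.075 − 1.500 = 0.650
  upper = 2 × 1.075 − 0.519 = 1.631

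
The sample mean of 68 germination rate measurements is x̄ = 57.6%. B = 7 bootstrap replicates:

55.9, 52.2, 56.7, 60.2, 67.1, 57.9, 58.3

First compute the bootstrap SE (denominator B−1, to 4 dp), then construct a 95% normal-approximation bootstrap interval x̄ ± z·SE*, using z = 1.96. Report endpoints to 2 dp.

Mean of replicates = 58.3286; sum of squared deviations = 126.7343; SE* = √(126.7343/6) = 4.5959
Margin = 1.96 × 4.5959 = 9.008
Interval: 57.6 ± 9.008

(48.59, 66.61)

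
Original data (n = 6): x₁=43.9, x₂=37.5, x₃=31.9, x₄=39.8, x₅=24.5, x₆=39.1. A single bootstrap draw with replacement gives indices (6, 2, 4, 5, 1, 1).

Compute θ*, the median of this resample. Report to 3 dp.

Resample values: 39.1, 37.5, 39.8, 24.5, 43.9, 43.9.
Sorted: 24.5, 37.5, 39.1, 39.8, 43.9, 43.9
Median = average of the two middle values = 39.450

θ* = 39.450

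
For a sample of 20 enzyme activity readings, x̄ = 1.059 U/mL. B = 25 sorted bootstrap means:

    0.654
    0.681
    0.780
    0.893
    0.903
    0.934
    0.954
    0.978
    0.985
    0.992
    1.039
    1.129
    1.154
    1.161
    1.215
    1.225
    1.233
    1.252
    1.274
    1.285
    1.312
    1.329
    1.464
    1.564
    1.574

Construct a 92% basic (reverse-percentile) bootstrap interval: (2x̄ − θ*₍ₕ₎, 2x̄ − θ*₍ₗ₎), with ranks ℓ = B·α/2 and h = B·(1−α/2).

Percentile endpoints at ranks 1 and 24: θ*₍1₎ = 0.654, θ*₍24₎ = 1.564.
Basic interval reflects these around x̄:
  lower = 2 × 1.059 − 1.564 = 0.554
  upper = 2 × 1.059 − 0.654 = 1.464

(0.554, 1.464)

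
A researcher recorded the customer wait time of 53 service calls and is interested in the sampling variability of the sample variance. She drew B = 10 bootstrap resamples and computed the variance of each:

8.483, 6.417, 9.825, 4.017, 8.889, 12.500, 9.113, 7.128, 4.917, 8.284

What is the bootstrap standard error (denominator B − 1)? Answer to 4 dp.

Bootstrap SE is the standard deviation of the 10 replicate variances.
Mean of replicates: (8.483 + 6.417 + 9.825 + 4.017 + 8.889 + 12.500 + 9.113 + 7.128 + 4.917 + 8.284) / 10 = 79.57300 / 10 = 7.95730
Sum of squared deviations: (+0.52570)² + (−1.54030)² + (+1.86770)² + (−3.94030)² + (+0.93170)² + (+4.54270)² + (+1.15570)² + (−0.82930)² + (−3.04030)² + (+0.32670)² = 54.54088
Variance = 54.54088 / 9 = 6.06010
SE* = √6.06010

SE* = 2.4617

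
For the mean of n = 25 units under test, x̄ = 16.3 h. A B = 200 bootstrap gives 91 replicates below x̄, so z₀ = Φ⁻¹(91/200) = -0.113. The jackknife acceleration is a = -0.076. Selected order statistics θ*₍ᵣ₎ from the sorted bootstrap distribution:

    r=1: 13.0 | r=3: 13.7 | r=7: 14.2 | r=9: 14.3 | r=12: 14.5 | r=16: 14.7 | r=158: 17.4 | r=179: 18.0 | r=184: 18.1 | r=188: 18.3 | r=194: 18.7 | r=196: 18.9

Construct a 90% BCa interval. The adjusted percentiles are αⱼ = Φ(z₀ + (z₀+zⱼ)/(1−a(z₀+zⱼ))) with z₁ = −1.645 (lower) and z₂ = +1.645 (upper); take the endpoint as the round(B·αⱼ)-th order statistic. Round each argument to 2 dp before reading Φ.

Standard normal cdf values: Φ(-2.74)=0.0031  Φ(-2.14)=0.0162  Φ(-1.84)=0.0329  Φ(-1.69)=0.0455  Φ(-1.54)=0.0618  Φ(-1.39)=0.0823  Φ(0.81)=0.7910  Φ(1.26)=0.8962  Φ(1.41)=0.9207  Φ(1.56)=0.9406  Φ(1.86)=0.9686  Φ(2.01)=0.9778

(13.7, 18.0)

Lower: z₀ + z₁ = -0.113 + (-1.645) = -1.758; 1 − a(z₀+z₁) = 1 − (-0.076)(-1.758) = 0.8664; argument = -0.113 + (-1.758)/0.8664 = -2.1421 → -2.14.
α₁ = Φ(-2.14) = 0.0162; rank = round(200 × 0.0162) = 3; θ*₍3₎ = 13.7.
Upper: z₀ + z₂ = 1.532; 1 − a(z₀+z₂) = 1.1164; argument = 1.2592 → 1.26; α₂ = 0.8962; rank = 179; θ*₍179₎ = 18.0.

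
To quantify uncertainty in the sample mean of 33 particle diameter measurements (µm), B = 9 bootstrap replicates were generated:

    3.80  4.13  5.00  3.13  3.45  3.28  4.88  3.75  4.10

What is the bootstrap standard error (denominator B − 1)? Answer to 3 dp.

SE* = 0.657

Bootstrap SE is the standard deviation of the 9 replicate means.
Mean of replicates: (3.80 + 4.13 + 5.00 + 3.13 + 3.45 + 3.28 + 4.88 + 3.75 + 4.10) / 9 = 35.5200 / 9 = 3.9467
Sum of squared deviations: (−0.1467)² + (+0.1833)² + (+1.0533)² + (−0.8167)² + (−0.4967)² + (−0.6667)² + (+0.9333)² + (−0.1967)² + (+0.1533)² = 3.4560
Variance = 3.4560 / 8 = 0.4320
SE* = √0.4320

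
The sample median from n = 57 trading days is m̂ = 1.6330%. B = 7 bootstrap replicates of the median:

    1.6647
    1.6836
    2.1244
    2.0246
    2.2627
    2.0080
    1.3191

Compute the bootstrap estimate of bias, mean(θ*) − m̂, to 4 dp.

bias = +0.2366

mean(θ*) = (1.6647 + 1.6836 + 2.1244 + 2.0246 + 2.2627 + 2.0080 + 1.3191) / 7 = 1.86959
bias = 1.86959 − 1.6330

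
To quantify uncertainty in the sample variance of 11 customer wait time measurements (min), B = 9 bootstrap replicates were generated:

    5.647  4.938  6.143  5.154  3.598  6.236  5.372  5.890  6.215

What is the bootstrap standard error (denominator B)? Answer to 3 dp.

SE* = 0.796

Bootstrap SE is the standard deviation of the 9 replicate variances.
Mean of replicates: (5.647 + 4.938 + 6.143 + 5.154 + 3.598 + 6.236 + 5.372 + 5.890 + 6.215) / 9 = 49.1930 / 9 = 5.4659
Sum of squared deviations: (+0.1811)² + (−0.5279)² + (+0.6771)² + (−0.3119)² + (−1.8679)² + (+0.7701)² + (−0.0939)² + (+0.4241)² + (+0.7491)² = 5.6992
Variance = 5.6992 / 9 = 0.6332
SE* = √0.6332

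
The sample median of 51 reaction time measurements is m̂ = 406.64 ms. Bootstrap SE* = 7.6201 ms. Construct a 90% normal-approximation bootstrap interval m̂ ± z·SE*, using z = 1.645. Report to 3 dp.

Margin = 1.645 × 7.6201 = 12.5351
Interval: 406.64 ± 12.5351

(394.105, 419.175)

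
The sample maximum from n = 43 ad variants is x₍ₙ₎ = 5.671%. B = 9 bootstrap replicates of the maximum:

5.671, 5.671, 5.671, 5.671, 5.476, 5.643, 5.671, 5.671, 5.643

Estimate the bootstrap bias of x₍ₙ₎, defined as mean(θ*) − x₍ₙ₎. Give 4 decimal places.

bias = −0.0279

mean(θ*) = (5.671 + 5.671 + 5.671 + 5.671 + 5.476 + 5.643 + 5.671 + 5.671 + 5.643) / 9 = 5.64311
bias = 5.64311 − 5.671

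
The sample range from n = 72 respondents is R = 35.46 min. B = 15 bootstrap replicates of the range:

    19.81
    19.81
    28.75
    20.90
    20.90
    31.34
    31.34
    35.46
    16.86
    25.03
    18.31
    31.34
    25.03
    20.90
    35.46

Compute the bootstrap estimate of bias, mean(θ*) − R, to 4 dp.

bias = −10.0440

mean(θ*) = (19.81 + 19.81 + 28.75 + 20.90 + 20.90 + 31.34 + 31.34 + 35.46 + 16.86 + 25.03 + 18.31 + 31.34 + 25.03 + 20.90 + 35.46) / 15 = 25.41600
bias = 25.41600 − 35.46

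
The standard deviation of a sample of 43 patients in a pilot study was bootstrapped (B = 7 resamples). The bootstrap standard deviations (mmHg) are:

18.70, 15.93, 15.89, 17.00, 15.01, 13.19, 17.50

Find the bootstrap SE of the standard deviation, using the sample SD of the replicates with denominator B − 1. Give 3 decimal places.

SE* = 1.790

Bootstrap SE is the standard deviation of the 7 replicate standard deviations.
Mean of replicates: (18.70 + 15.93 + 15.89 + 17.00 + 15.01 + 13.19 + 17.50) / 7 = 113.2200 / 7 = 16.1743
Sum of squared deviations: (+2.5257)² + (−0.2443)² + (−0.2843)² + (+0.8257)² + (−1.1643)² + (−2.9843)² + (+1.3257)² = 19.2206
Variance = 19.2206 / 6 = 3.2034
SE* = √3.2034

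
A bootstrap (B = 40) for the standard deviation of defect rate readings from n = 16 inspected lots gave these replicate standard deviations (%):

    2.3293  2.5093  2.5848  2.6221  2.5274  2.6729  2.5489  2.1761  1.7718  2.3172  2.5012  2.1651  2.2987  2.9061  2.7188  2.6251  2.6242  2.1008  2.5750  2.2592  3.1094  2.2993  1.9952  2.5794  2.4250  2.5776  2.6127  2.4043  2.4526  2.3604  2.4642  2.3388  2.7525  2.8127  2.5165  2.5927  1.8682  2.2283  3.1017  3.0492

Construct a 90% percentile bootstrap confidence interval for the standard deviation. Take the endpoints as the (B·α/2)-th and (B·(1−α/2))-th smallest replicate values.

(1.8682, 3.0492)

Sorted replicates: 1.7718, 1.8682, 1.9952, 2.1008, 2.1651, 2.1761, 2.2283, 2.2592, 2.2987, 2.2993, 2.3172, 2.3293, 2.3388, 2.3604, 2.4043, 2.4250, 2.4526, 2.4642, 2.5012, 2.5093, 2.5165, 2.5274, 2.5489, 2.5750, 2.5776, 2.5794, 2.5848, 2.5927, 2.6127, 2.6221, 2.6242, 2.6251, 2.6729, 2.7188, 2.7525, 2.8127, 2.9061, 3.0492, 3.1017, 3.1094
α = 0.10; lower rank = 40 × 0.050 = 2; upper rank = 40 × 0.950 = 38.
The 2nd smallest replicate is 1.8682; the 38th is 3.0492.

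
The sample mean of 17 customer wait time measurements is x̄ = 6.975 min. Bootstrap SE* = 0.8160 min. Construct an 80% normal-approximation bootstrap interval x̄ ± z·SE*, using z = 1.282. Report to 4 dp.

(5.9289, 8.0211)

Margin = 1.282 × 0.8160 = 1.04611
Interval: 6.975 ± 1.04611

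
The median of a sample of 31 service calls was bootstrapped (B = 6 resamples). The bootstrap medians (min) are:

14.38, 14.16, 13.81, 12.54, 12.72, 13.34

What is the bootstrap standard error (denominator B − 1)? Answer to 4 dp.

SE* = 0.7565

Bootstrap SE is the standard deviation of the 6 replicate medians.
Mean of replicates: (14.38 + 14.16 + 13.81 + 12.54 + 12.72 + 13.34) / 6 = 80.95000 / 6 = 13.49167
Sum of squared deviations: (+0.88833)² + (+0.66833)² + (+0.31833)² + (−0.95167)² + (−0.77167)² + (−0.15167)² = 2.86128
Variance = 2.86128 / 5 = 0.57226
SE* = √0.57226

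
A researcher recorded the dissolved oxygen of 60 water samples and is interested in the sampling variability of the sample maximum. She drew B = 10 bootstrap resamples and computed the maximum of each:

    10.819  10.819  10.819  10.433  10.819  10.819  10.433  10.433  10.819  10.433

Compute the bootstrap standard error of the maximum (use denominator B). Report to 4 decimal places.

SE* = 0.1891

Bootstrap SE is the standard deviation of the 10 replicate maximums.
Mean of replicates: (10.819 + 10.819 + 10.819 + 10.433 + 10.819 + 10.819 + 10.433 + 10.433 + 10.819 + 10.433) / 10 = 106.64600 / 10 = 10.66460
Sum of squared deviations: (+0.15440)² + (+0.15440)² + (+0.15440)² + (−0.23160)² + (+0.15440)² + (+0.15440)² + (−0.23160)² + (−0.23160)² + (+0.15440)² + (−0.23160)² = 0.35759
Variance = 0.35759 / 10 = 0.03576
SE* = √0.03576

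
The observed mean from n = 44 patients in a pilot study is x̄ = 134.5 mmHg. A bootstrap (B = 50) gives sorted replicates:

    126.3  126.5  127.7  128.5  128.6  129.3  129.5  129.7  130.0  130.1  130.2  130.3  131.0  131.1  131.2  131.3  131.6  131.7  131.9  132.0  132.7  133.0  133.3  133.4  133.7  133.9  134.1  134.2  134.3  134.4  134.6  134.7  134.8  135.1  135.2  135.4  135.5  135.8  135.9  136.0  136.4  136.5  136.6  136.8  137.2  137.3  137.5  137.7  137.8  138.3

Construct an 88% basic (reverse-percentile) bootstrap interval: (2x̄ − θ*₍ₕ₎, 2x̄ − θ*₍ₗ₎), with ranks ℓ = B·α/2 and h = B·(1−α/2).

Percentile endpoints at ranks 3 and 47: θ*₍3₎ = 127.7, θ*₍47₎ = 137.5.
Basic interval reflects these around x̄:
  lower = 2 × 134.5 − 137.5 = 131.5
  upper = 2 × 134.5 − 127.7 = 141.3

(131.5, 141.3)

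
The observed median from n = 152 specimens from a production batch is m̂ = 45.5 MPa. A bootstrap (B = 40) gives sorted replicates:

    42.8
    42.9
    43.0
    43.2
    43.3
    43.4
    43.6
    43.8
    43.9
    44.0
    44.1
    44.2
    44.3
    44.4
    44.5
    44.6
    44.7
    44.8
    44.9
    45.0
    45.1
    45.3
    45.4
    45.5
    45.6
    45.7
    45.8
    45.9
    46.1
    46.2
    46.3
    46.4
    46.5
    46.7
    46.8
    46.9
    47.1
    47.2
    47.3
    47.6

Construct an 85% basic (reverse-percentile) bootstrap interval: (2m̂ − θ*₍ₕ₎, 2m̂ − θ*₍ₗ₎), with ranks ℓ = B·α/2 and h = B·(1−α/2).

Percentile endpoints at ranks 3 and 37: θ*₍3₎ = 43.0, θ*₍37₎ = 47.1.
Basic interval reflects these around m̂:
  lower = 2 × 45.5 − 47.1 = 43.9
  upper = 2 × 45.5 − 43.0 = 48.0

(43.9, 48.0)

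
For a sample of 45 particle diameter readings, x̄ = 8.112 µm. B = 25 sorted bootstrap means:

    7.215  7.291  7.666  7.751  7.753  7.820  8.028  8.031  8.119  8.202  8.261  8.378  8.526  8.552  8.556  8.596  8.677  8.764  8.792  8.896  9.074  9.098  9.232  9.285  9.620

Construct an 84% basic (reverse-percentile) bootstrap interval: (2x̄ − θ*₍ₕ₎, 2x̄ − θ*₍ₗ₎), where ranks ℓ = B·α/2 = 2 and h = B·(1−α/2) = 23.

(6.992, 8.933)

Percentile endpoints at ranks 2 and 23: θ*₍2₎ = 7.291, θ*₍23₎ = 9.232.
Basic interval reflects these around x̄:
  lower = 2 × 8.112 − 9.232 = 6.992
  upper = 2 × 8.112 − 7.291 = 8.933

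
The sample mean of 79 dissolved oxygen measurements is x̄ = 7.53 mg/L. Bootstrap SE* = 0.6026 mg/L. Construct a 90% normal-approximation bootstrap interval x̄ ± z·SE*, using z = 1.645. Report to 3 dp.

(6.539, 8.521)

Margin = 1.645 × 0.6026 = 0.9913
Interval: 7.53 ± 0.9913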